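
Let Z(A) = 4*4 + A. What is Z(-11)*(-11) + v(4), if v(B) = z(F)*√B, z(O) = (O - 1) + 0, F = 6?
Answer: -45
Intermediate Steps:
z(O) = -1 + O (z(O) = (-1 + O) + 0 = -1 + O)
v(B) = 5*√B (v(B) = (-1 + 6)*√B = 5*√B)
Z(A) = 16 + A
Z(-11)*(-11) + v(4) = (16 - 11)*(-11) + 5*√4 = 5*(-11) + 5*2 = -55 + 10 = -45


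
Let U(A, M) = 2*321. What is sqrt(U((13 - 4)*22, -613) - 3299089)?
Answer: I*sqrt(3298447) ≈ 1816.2*I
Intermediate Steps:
U(A, M) = 642
sqrt(U((13 - 4)*22, -613) - 3299089) = sqrt(642 - 3299089) = sqrt(-3298447) = I*sqrt(3298447)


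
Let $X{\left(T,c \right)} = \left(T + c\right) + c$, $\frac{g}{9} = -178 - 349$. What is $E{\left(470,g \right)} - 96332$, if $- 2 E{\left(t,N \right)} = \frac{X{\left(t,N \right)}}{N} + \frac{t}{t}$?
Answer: $- \frac{913819111}{9486} \approx -96334.0$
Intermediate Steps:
$g = -4743$ ($g = 9 \left(-178 - 349\right) = 9 \left(-527\right) = -4743$)
$X{\left(T,c \right)} = T + 2 c$
$E{\left(t,N \right)} = - \frac{1}{2} - \frac{t + 2 N}{2 N}$ ($E{\left(t,N \right)} = - \frac{\frac{t + 2 N}{N} + \frac{t}{t}}{2} = - \frac{\frac{t + 2 N}{N} + 1}{2} = - \frac{1 + \frac{t + 2 N}{N}}{2} = - \frac{1}{2} - \frac{t + 2 N}{2 N}$)
$E{\left(470,g \right)} - 96332 = \frac{\left(-1\right) 470 - -14229}{2 \left(-4743\right)} - 96332 = \frac{1}{2} \left(- \frac{1}{4743}\right) \left(-470 + 14229\right) - 96332 = \frac{1}{2} \left(- \frac{1}{4743}\right) 13759 - 96332 = - \frac{13759}{9486} - 96332 = - \frac{913819111}{9486}$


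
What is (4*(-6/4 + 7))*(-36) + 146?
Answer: -646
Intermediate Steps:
(4*(-6/4 + 7))*(-36) + 146 = (4*(-6*¼ + 7))*(-36) + 146 = (4*(-3/2 + 7))*(-36) + 146 = (4*(11/2))*(-36) + 146 = 22*(-36) + 146 = -792 + 146 = -646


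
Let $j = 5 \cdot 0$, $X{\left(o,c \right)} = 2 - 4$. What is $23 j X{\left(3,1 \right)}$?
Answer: $0$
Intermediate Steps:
$X{\left(o,c \right)} = -2$ ($X{\left(o,c \right)} = 2 - 4 = -2$)
$j = 0$
$23 j X{\left(3,1 \right)} = 23 \cdot 0 \left(-2\right) = 0 \left(-2\right) = 0$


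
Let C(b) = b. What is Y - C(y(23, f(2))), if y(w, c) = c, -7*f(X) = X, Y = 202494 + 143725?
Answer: 2423535/7 ≈ 3.4622e+5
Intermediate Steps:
Y = 346219
f(X) = -X/7
Y - C(y(23, f(2))) = 346219 - (-1)*2/7 = 346219 - 1*(-2/7) = 346219 + 2/7 = 2423535/7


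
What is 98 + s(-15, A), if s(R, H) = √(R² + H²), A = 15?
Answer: 98 + 15*√2 ≈ 119.21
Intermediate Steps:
s(R, H) = √(H² + R²)
98 + s(-15, A) = 98 + √(15² + (-15)²) = 98 + √(225 + 225) = 98 + √450 = 98 + 15*√2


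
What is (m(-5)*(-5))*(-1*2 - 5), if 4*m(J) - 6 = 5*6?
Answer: 315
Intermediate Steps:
m(J) = 9 (m(J) = 3/2 + (5*6)/4 = 3/2 + (¼)*30 = 3/2 + 15/2 = 9)
(m(-5)*(-5))*(-1*2 - 5) = (9*(-5))*(-1*2 - 5) = -45*(-2 - 5) = -45*(-7) = 315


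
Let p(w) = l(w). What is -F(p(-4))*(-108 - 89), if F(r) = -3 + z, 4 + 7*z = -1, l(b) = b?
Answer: -5122/7 ≈ -731.71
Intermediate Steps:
p(w) = w
z = -5/7 (z = -4/7 + (⅐)*(-1) = -4/7 - ⅐ = -5/7 ≈ -0.71429)
F(r) = -26/7 (F(r) = -3 - 5/7 = -26/7)
-F(p(-4))*(-108 - 89) = -(-26)*(-108 - 89)/7 = -(-26)*(-197)/7 = -1*5122/7 = -5122/7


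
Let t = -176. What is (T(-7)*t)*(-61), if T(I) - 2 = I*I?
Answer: 547536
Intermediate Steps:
T(I) = 2 + I² (T(I) = 2 + I*I = 2 + I²)
(T(-7)*t)*(-61) = ((2 + (-7)²)*(-176))*(-61) = ((2 + 49)*(-176))*(-61) = (51*(-176))*(-61) = -8976*(-61) = 547536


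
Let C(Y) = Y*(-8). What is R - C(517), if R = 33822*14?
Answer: 477644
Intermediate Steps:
C(Y) = -8*Y
R = 473508
R - C(517) = 473508 - (-8)*517 = 473508 - 1*(-4136) = 473508 + 4136 = 477644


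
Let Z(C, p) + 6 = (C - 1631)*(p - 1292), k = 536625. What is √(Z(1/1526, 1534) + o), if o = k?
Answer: 2*√20654942574/763 ≈ 376.72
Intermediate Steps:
o = 536625
Z(C, p) = -6 + (-1631 + C)*(-1292 + p) (Z(C, p) = -6 + (C - 1631)*(p - 1292) = -6 + (-1631 + C)*(-1292 + p))
√(Z(1/1526, 1534) + o) = √((2107246 - 1631*1534 - 1292/1526 + 1534/1526) + 536625) = √((2107246 - 2501954 - 1292*1/1526 + (1/1526)*1534) + 536625) = √((2107246 - 2501954 - 646/763 + 767/763) + 536625) = √(-301162083/763 + 536625) = √(108282792/763) = 2*√20654942574/763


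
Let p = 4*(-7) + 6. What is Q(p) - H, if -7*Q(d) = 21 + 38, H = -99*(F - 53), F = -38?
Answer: -63122/7 ≈ -9017.4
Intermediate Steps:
p = -22 (p = -28 + 6 = -22)
H = 9009 (H = -99*(-38 - 53) = -99*(-91) = 9009)
Q(d) = -59/7 (Q(d) = -(21 + 38)/7 = -1/7*59 = -59/7)
Q(p) - H = -59/7 - 1*9009 = -59/7 - 9009 = -63122/7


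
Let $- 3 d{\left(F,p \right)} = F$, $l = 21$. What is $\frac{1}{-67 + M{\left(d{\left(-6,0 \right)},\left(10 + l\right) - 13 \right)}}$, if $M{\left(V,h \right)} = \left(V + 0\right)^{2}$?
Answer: $- \frac{1}{63} \approx -0.015873$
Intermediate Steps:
$d{\left(F,p \right)} = - \frac{F}{3}$
$M{\left(V,h \right)} = V^{2}$
$\frac{1}{-67 + M{\left(d{\left(-6,0 \right)},\left(10 + l\right) - 13 \right)}} = \frac{1}{-67 + \left(\left(- \frac{1}{3}\right) \left(-6\right)\right)^{2}} = \frac{1}{-67 + 2^{2}} = \frac{1}{-67 + 4} = \frac{1}{-63} = - \frac{1}{63}$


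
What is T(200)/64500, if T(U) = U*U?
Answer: 80/129 ≈ 0.62016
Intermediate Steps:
T(U) = U²
T(200)/64500 = 200²/64500 = 40000*(1/64500) = 80/129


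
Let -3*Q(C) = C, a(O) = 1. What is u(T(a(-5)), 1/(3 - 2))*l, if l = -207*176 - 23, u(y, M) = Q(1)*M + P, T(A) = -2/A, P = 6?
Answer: -619735/3 ≈ -2.0658e+5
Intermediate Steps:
Q(C) = -C/3
u(y, M) = 6 - M/3 (u(y, M) = (-⅓*1)*M + 6 = -M/3 + 6 = 6 - M/3)
l = -36455 (l = -36432 - 23 = -36455)
u(T(a(-5)), 1/(3 - 2))*l = (6 - 1/(3*(3 - 2)))*(-36455) = (6 - ⅓/1)*(-36455) = (6 - ⅓*1)*(-36455) = (6 - ⅓)*(-36455) = (17/3)*(-36455) = -619735/3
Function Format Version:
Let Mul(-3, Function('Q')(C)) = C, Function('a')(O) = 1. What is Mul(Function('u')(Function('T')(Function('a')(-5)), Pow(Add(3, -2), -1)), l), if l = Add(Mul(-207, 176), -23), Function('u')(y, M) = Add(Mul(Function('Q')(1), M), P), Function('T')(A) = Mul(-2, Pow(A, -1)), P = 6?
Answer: Rational(-619735, 3) ≈ -2.0658e+5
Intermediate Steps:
Function('Q')(C) = Mul(Rational(-1, 3), C)
Function('u')(y, M) = Add(6, Mul(Rational(-1, 3), M)) (Function('u')(y, M) = Add(Mul(Mul(Rational(-1, 3), 1), M), 6) = Add(Mul(Rational(-1, 3), M), 6) = Add(6, Mul(Rational(-1, 3), M)))
l = -36455 (l = Add(-36432, -23) = -36455)
Mul(Function('u')(Function('T')(Function('a')(-5)), Pow(Add(3, -2), -1)), l) = Mul(Add(6, Mul(Rational(-1, 3), Pow(Add(3, -2), -1))), -36455) = Mul(Add(6, Mul(Rational(-1, 3), Pow(1, -1))), -36455) = Mul(Add(6, Mul(Rational(-1, 3), 1)), -36455) = Mul(Add(6, Rational(-1, 3)), -36455) = Mul(Rational(17, 3), -36455) = Rational(-619735, 3)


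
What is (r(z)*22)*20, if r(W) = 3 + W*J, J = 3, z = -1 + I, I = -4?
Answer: -5280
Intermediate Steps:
z = -5 (z = -1 - 4 = -5)
r(W) = 3 + 3*W (r(W) = 3 + W*3 = 3 + 3*W)
(r(z)*22)*20 = ((3 + 3*(-5))*22)*20 = ((3 - 15)*22)*20 = -12*22*20 = -264*20 = -5280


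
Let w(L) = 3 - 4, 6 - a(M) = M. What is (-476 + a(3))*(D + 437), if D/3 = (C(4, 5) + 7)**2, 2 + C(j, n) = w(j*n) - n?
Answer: -208120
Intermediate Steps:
a(M) = 6 - M
w(L) = -1
C(j, n) = -3 - n (C(j, n) = -2 + (-1 - n) = -3 - n)
D = 3 (D = 3*((-3 - 1*5) + 7)**2 = 3*((-3 - 5) + 7)**2 = 3*(-8 + 7)**2 = 3*(-1)**2 = 3*1 = 3)
(-476 + a(3))*(D + 437) = (-476 + (6 - 1*3))*(3 + 437) = (-476 + (6 - 3))*440 = (-476 + 3)*440 = -473*440 = -208120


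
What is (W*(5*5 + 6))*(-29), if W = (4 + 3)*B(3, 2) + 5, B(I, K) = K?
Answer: -17081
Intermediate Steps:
W = 19 (W = (4 + 3)*2 + 5 = 7*2 + 5 = 14 + 5 = 19)
(W*(5*5 + 6))*(-29) = (19*(5*5 + 6))*(-29) = (19*(25 + 6))*(-29) = (19*31)*(-29) = 589*(-29) = -17081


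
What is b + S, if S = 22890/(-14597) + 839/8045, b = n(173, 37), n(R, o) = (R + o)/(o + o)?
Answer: 5970033646/4345016005 ≈ 1.3740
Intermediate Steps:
n(R, o) = (R + o)/(2*o) (n(R, o) = (R + o)/((2*o)) = (R + o)*(1/(2*o)) = (R + o)/(2*o))
b = 105/37 (b = (½)*(173 + 37)/37 = (½)*(1/37)*210 = 105/37 ≈ 2.8378)
S = -171903167/117432865 (S = 22890*(-1/14597) + 839*(1/8045) = -22890/14597 + 839/8045 = -171903167/117432865 ≈ -1.4638)
b + S = 105/37 - 171903167/117432865 = 5970033646/4345016005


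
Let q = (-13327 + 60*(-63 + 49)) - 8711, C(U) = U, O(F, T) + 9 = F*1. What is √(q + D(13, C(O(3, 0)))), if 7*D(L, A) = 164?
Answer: I*√1119874/7 ≈ 151.18*I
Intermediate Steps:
O(F, T) = -9 + F (O(F, T) = -9 + F*1 = -9 + F)
D(L, A) = 164/7 (D(L, A) = (⅐)*164 = 164/7)
q = -22878 (q = (-13327 + 60*(-14)) - 8711 = (-13327 - 840) - 8711 = -14167 - 8711 = -22878)
√(q + D(13, C(O(3, 0)))) = √(-22878 + 164/7) = √(-159982/7) = I*√1119874/7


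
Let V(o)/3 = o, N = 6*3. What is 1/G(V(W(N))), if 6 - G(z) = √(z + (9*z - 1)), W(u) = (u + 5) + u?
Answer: -6/1193 - √1229/1193 ≈ -0.034415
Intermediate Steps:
N = 18
W(u) = 5 + 2*u (W(u) = (5 + u) + u = 5 + 2*u)
V(o) = 3*o
G(z) = 6 - √(-1 + 10*z) (G(z) = 6 - √(z + (9*z - 1)) = 6 - √(z + (-1 + 9*z)) = 6 - √(-1 + 10*z))
1/G(V(W(N))) = 1/(6 - √(-1 + 10*(3*(5 + 2*18)))) = 1/(6 - √(-1 + 10*(3*(5 + 36)))) = 1/(6 - √(-1 + 10*(3*41))) = 1/(6 - √(-1 + 10*123)) = 1/(6 - √(-1 + 1230)) = 1/(6 - √1229)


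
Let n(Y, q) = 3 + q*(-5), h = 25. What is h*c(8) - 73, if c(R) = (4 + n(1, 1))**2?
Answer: 27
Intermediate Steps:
n(Y, q) = 3 - 5*q
c(R) = 4 (c(R) = (4 + (3 - 5*1))**2 = (4 + (3 - 5))**2 = (4 - 2)**2 = 2**2 = 4)
h*c(8) - 73 = 25*4 - 73 = 100 - 73 = 27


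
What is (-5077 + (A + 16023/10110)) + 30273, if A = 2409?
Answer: 93034191/3370 ≈ 27607.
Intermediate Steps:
(-5077 + (A + 16023/10110)) + 30273 = (-5077 + (2409 + 16023/10110)) + 30273 = (-5077 + (2409 + 16023*(1/10110))) + 30273 = (-5077 + (2409 + 5341/3370)) + 30273 = (-5077 + 8123671/3370) + 30273 = -8985819/3370 + 30273 = 93034191/3370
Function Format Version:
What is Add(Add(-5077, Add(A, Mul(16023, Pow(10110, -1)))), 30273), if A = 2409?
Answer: Rational(93034191, 3370) ≈ 27607.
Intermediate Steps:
Add(Add(-5077, Add(A, Mul(16023, Pow(10110, -1)))), 30273) = Add(Add(-5077, Add(2409, Mul(16023, Pow(10110, -1)))), 30273) = Add(Add(-5077, Add(2409, Mul(16023, Rational(1, 10110)))), 30273) = Add(Add(-5077, Add(2409, Rational(5341, 3370))), 30273) = Add(Add(-5077, Rational(8123671, 3370)), 30273) = Add(Rational(-8985819, 3370), 30273) = Rational(93034191, 3370)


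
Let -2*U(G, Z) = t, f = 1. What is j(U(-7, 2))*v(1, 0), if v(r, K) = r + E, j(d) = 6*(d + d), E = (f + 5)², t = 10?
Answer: -2220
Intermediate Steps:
U(G, Z) = -5 (U(G, Z) = -½*10 = -5)
E = 36 (E = (1 + 5)² = 6² = 36)
j(d) = 12*d (j(d) = 6*(2*d) = 12*d)
v(r, K) = 36 + r (v(r, K) = r + 36 = 36 + r)
j(U(-7, 2))*v(1, 0) = (12*(-5))*(36 + 1) = -60*37 = -2220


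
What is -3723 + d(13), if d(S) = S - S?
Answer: -3723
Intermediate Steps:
d(S) = 0
-3723 + d(13) = -3723 + 0 = -3723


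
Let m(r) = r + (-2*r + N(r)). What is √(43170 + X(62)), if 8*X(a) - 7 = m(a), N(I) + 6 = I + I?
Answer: √690846/4 ≈ 207.79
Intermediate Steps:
N(I) = -6 + 2*I (N(I) = -6 + (I + I) = -6 + 2*I)
m(r) = -6 + r (m(r) = r + (-2*r + (-6 + 2*r)) = r - 6 = -6 + r)
X(a) = ⅛ + a/8 (X(a) = 7/8 + (-6 + a)/8 = 7/8 + (-¾ + a/8) = ⅛ + a/8)
√(43170 + X(62)) = √(43170 + (⅛ + (⅛)*62)) = √(43170 + (⅛ + 31/4)) = √(43170 + 63/8) = √(345423/8) = √690846/4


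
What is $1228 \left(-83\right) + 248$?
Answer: $-101676$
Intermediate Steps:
$1228 \left(-83\right) + 248 = -101924 + 248 = -101676$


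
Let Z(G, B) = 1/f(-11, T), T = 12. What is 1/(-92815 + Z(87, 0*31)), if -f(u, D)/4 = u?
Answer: -44/4083859 ≈ -1.0774e-5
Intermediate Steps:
f(u, D) = -4*u
Z(G, B) = 1/44 (Z(G, B) = 1/(-4*(-11)) = 1/44)
1/(-92815 + Z(87, 0*31)) = 1/(-92815 + 1/44) = 1/(-4083859/44) = -44/4083859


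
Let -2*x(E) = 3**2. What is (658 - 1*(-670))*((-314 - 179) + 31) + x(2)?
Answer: -1227081/2 ≈ -6.1354e+5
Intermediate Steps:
x(E) = -9/2 (x(E) = -1/2*3**2 = -1/2*9 = -9/2)
(658 - 1*(-670))*((-314 - 179) + 31) + x(2) = (658 - 1*(-670))*((-314 - 179) + 31) - 9/2 = (658 + 670)*(-493 + 31) - 9/2 = 1328*(-462) - 9/2 = -613536 - 9/2 = -1227081/2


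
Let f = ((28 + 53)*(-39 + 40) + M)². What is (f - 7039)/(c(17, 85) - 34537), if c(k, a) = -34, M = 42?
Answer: -8090/34571 ≈ -0.23401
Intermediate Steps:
f = 15129 (f = ((28 + 53)*(-39 + 40) + 42)² = (81*1 + 42)² = (81 + 42)² = 123² = 15129)
(f - 7039)/(c(17, 85) - 34537) = (15129 - 7039)/(-34 - 34537) = 8090/(-34571) = 8090*(-1/34571) = -8090/34571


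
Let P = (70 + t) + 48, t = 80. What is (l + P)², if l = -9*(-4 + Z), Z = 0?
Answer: 54756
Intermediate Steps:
l = 36 (l = -9*(-4 + 0) = -9*(-4) = 36)
P = 198 (P = (70 + 80) + 48 = 150 + 48 = 198)
(l + P)² = (36 + 198)² = 234² = 54756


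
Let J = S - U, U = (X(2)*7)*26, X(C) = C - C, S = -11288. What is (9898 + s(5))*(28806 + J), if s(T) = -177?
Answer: 170292478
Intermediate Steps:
X(C) = 0
U = 0 (U = (0*7)*26 = 0*26 = 0)
J = -11288 (J = -11288 - 1*0 = -11288 + 0 = -11288)
(9898 + s(5))*(28806 + J) = (9898 - 177)*(28806 - 11288) = 9721*17518 = 170292478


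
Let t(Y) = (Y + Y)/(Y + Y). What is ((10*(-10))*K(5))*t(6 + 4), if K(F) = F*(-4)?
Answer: 2000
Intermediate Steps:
K(F) = -4*F
t(Y) = 1 (t(Y) = (2*Y)/((2*Y)) = (2*Y)*(1/(2*Y)) = 1)
((10*(-10))*K(5))*t(6 + 4) = ((10*(-10))*(-4*5))*1 = -100*(-20)*1 = 2000*1 = 2000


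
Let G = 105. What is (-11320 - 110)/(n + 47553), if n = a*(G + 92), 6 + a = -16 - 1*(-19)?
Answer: -635/2609 ≈ -0.24339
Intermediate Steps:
a = -3 (a = -6 + (-16 - 1*(-19)) = -6 + (-16 + 19) = -6 + 3 = -3)
n = -591 (n = -3*(105 + 92) = -3*197 = -591)
(-11320 - 110)/(n + 47553) = (-11320 - 110)/(-591 + 47553) = -11430/46962 = -11430*1/46962 = -635/2609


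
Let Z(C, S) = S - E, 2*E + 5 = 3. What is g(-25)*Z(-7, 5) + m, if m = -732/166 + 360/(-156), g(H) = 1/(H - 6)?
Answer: -231162/33449 ≈ -6.9109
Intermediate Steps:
E = -1 (E = -5/2 + (½)*3 = -5/2 + 3/2 = -1)
g(H) = 1/(-6 + H)
m = -7248/1079 (m = -732*1/166 + 360*(-1/156) = -366/83 - 30/13 = -7248/1079 ≈ -6.7173)
Z(C, S) = 1 + S (Z(C, S) = S - 1*(-1) = S + 1 = 1 + S)
g(-25)*Z(-7, 5) + m = (1 + 5)/(-6 - 25) - 7248/1079 = 6/(-31) - 7248/1079 = -1/31*6 - 7248/1079 = -6/31 - 7248/1079 = -231162/33449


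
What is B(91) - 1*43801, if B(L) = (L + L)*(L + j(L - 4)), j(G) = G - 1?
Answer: -11587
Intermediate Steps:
j(G) = -1 + G
B(L) = 2*L*(-5 + 2*L) (B(L) = (L + L)*(L + (-1 + (L - 4))) = (2*L)*(L + (-1 + (-4 + L))) = (2*L)*(L + (-5 + L)) = (2*L)*(-5 + 2*L) = 2*L*(-5 + 2*L))
B(91) - 1*43801 = 2*91*(-5 + 2*91) - 1*43801 = 2*91*(-5 + 182) - 43801 = 2*91*177 - 43801 = 32214 - 43801 = -11587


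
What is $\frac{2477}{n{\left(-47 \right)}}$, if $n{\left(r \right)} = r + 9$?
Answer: $- \frac{2477}{38} \approx -65.184$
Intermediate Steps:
$n{\left(r \right)} = 9 + r$
$\frac{2477}{n{\left(-47 \right)}} = \frac{2477}{9 - 47} = \frac{2477}{-38} = 2477 \left(- \frac{1}{38}\right) = - \frac{2477}{38}$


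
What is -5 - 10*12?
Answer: -125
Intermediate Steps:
-5 - 10*12 = -5 - 120 = -125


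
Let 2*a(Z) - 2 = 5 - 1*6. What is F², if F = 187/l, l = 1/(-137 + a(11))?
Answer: 2606204601/4 ≈ 6.5155e+8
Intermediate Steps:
a(Z) = ½ (a(Z) = 1 + (5 - 1*6)/2 = 1 + (5 - 6)/2 = 1 + (½)*(-1) = 1 - ½ = ½)
l = -2/273 (l = 1/(-137 + ½) = 1/(-273/2) = -2/273 ≈ -0.0073260)
F = -51051/2 (F = 187/(-2/273) = 187*(-273/2) = -51051/2 ≈ -25526.)
F² = (-51051/2)² = 2606204601/4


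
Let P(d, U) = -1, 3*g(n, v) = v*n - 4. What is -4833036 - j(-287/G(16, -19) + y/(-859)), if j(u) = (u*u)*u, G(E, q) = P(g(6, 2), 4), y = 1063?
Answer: -17854293185462044/633839779 ≈ -2.8168e+7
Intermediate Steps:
g(n, v) = -4/3 + n*v/3 (g(n, v) = (v*n - 4)/3 = (n*v - 4)/3 = (-4 + n*v)/3 = -4/3 + n*v/3)
G(E, q) = -1
j(u) = u**3 (j(u) = u**2*u = u**3)
-4833036 - j(-287/G(16, -19) + y/(-859)) = -4833036 - (-287/(-1) + 1063/(-859))**3 = -4833036 - (-287*(-1) + 1063*(-1/859))**3 = -4833036 - (287 - 1063/859)**3 = -4833036 - (245470/859)**3 = -4833036 - 1*14790922715323000/633839779 = -4833036 - 14790922715323000/633839779 = -17854293185462044/633839779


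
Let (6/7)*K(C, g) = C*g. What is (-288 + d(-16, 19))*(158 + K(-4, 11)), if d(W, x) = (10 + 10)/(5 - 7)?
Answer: -95360/3 ≈ -31787.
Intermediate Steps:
K(C, g) = 7*C*g/6 (K(C, g) = 7*(C*g)/6 = 7*C*g/6)
d(W, x) = -10 (d(W, x) = 20/(-2) = 20*(-1/2) = -10)
(-288 + d(-16, 19))*(158 + K(-4, 11)) = (-288 - 10)*(158 + (7/6)*(-4)*11) = -298*(158 - 154/3) = -298*320/3 = -95360/3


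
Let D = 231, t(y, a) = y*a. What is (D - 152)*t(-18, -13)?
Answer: 18486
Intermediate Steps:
t(y, a) = a*y
(D - 152)*t(-18, -13) = (231 - 152)*(-13*(-18)) = 79*234 = 18486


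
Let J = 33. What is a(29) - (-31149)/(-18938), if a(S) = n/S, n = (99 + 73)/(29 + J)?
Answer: -26374283/17025262 ≈ -1.5491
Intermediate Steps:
n = 86/31 (n = (99 + 73)/(29 + 33) = 172/62 = 172*(1/62) = 86/31 ≈ 2.7742)
a(S) = 86/(31*S)
a(29) - (-31149)/(-18938) = (86/31)/29 - (-31149)/(-18938) = (86/31)*(1/29) - (-31149)*(-1)/18938 = 86/899 - 1*31149/18938 = 86/899 - 31149/18938 = -26374283/17025262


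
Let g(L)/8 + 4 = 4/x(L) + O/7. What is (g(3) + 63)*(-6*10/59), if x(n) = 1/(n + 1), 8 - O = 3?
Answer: -69180/413 ≈ -167.51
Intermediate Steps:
O = 5 (O = 8 - 1*3 = 8 - 3 = 5)
x(n) = 1/(1 + n)
g(L) = 40/7 + 32*L (g(L) = -32 + 8*(4/(1/(1 + L)) + 5/7) = -32 + 8*(4*(1 + L) + 5*(⅐)) = -32 + 8*((4 + 4*L) + 5/7) = -32 + 8*(33/7 + 4*L) = -32 + (264/7 + 32*L) = 40/7 + 32*L)
(g(3) + 63)*(-6*10/59) = ((40/7 + 32*3) + 63)*(-6*10/59) = ((40/7 + 96) + 63)*(-60*1/59) = (712/7 + 63)*(-60/59) = (1153/7)*(-60/59) = -69180/413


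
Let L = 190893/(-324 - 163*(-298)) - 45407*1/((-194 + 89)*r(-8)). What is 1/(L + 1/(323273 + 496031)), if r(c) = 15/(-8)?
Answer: -1245239667000/282273912968417 ≈ -0.0044115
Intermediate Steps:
r(c) = -15/8 (r(c) = 15*(-⅛) = -15/8)
L = -689057821/3039750 (L = 190893/(-324 - 163*(-298)) - 45407*(-8/(15*(-194 + 89))) = 190893/(-324 + 48574) - 45407/((-15/8*(-105))) = 190893/48250 - 45407/1575/8 = 190893*(1/48250) - 45407*8/1575 = 190893/48250 - 363256/1575 = -689057821/3039750 ≈ -226.68)
1/(L + 1/(323273 + 496031)) = 1/(-689057821/3039750 + 1/(323273 + 496031)) = 1/(-689057821/3039750 + 1/819304) = 1/(-282273912968417/1245239667000) = -1245239667000/282273912968417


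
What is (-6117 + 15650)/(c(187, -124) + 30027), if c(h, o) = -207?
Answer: 9533/29820 ≈ 0.31968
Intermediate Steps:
(-6117 + 15650)/(c(187, -124) + 30027) = (-6117 + 15650)/(-207 + 30027) = 9533/29820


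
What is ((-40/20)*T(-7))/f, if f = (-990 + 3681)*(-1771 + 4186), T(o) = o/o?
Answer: -2/6498765 ≈ -3.0775e-7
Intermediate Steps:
T(o) = 1
f = 6498765 (f = 2691*2415 = 6498765)
((-40/20)*T(-7))/f = (-40/20*1)/6498765 = (-40*1/20*1)*(1/6498765) = -2*1*(1/6498765) = -2*1/6498765 = -2/6498765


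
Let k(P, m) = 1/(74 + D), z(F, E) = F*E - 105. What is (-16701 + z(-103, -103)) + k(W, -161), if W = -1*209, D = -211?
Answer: -848990/137 ≈ -6197.0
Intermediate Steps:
z(F, E) = -105 + E*F (z(F, E) = E*F - 105 = -105 + E*F)
W = -209
k(P, m) = -1/137 (k(P, m) = 1/(74 - 211) = 1/(-137) = -1/137)
(-16701 + z(-103, -103)) + k(W, -161) = (-16701 + (-105 - 103*(-103))) - 1/137 = (-16701 + (-105 + 10609)) - 1/137 = (-16701 + 10504) - 1/137 = -6197 - 1/137 = -848990/137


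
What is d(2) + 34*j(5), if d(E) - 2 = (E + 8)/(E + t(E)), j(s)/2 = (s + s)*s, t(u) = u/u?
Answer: 10216/3 ≈ 3405.3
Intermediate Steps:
t(u) = 1
j(s) = 4*s² (j(s) = 2*((s + s)*s) = 2*((2*s)*s) = 2*(2*s²) = 4*s²)
d(E) = 2 + (8 + E)/(1 + E) (d(E) = 2 + (E + 8)/(E + 1) = 2 + (8 + E)/(1 + E))
d(2) + 34*j(5) = (10 + 3*2)/(1 + 2) + 34*(4*5²) = (10 + 6)/3 + 34*(4*25) = (⅓)*16 + 34*100 = 16/3 + 3400 = 10216/3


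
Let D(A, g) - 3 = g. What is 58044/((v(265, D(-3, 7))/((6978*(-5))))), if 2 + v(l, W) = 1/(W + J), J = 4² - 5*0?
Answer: 17551344720/17 ≈ 1.0324e+9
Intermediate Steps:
D(A, g) = 3 + g
J = 16 (J = 16 + 0 = 16)
v(l, W) = -2 + 1/(16 + W) (v(l, W) = -2 + 1/(W + 16) = -2 + 1/(16 + W))
58044/((v(265, D(-3, 7))/((6978*(-5))))) = 58044/((((-31 - 2*(3 + 7))/(16 + (3 + 7)))/((6978*(-5))))) = 58044/((((-31 - 2*10)/(16 + 10))/(-34890))) = 58044/((((-31 - 20)/26)*(-1/34890))) = 58044/((((1/26)*(-51))*(-1/34890))) = 58044/((-51/26*(-1/34890))) = 58044/(17/302380) = 58044*(302380/17) = 17551344720/17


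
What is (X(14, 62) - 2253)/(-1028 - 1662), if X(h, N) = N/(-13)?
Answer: 29351/34970 ≈ 0.83932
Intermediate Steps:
X(h, N) = -N/13 (X(h, N) = N*(-1/13) = -N/13)
(X(14, 62) - 2253)/(-1028 - 1662) = (-1/13*62 - 2253)/(-1028 - 1662) = (-62/13 - 2253)/(-2690) = -29351/13*(-1/2690) = 29351/34970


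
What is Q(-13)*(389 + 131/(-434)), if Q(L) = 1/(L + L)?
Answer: -168695/11284 ≈ -14.950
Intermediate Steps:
Q(L) = 1/(2*L)
Q(-13)*(389 + 131/(-434)) = ((½)/(-13))*(389 + 131/(-434)) = ((½)*(-1/13))*(389 + 131*(-1/434)) = -(389 - 131/434)/26 = -1/26*168695/434 = -168695/11284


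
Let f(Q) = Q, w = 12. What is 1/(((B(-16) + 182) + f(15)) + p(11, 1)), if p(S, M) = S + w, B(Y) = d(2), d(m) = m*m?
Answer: 1/224 ≈ 0.0044643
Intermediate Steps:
d(m) = m²
B(Y) = 4 (B(Y) = 2² = 4)
p(S, M) = 12 + S (p(S, M) = S + 12 = 12 + S)
1/(((B(-16) + 182) + f(15)) + p(11, 1)) = 1/(((4 + 182) + 15) + (12 + 11)) = 1/((186 + 15) + 23) = 1/(201 + 23) = 1/224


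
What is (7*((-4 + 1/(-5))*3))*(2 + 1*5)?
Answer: -3087/5 ≈ -617.40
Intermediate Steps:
(7*((-4 + 1/(-5))*3))*(2 + 1*5) = (7*((-4 - 1/5)*3))*(2 + 5) = (7*(-21/5*3))*7 = (7*(-63/5))*7 = -441/5*7 = -3087/5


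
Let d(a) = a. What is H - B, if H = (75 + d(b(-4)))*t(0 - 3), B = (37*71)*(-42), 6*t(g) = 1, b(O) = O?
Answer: 662075/6 ≈ 1.1035e+5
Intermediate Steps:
t(g) = ⅙ (t(g) = (⅙)*1 = ⅙)
B = -110334 (B = 2627*(-42) = -110334)
H = 71/6 (H = (75 - 4)*(⅙) = 71*(⅙) = 71/6 ≈ 11.833)
H - B = 71/6 - 1*(-110334) = 71/6 + 110334 = 662075/6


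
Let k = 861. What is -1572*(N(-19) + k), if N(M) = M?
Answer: -1323624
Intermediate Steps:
-1572*(N(-19) + k) = -1572*(-19 + 861) = -1572*842 = -1323624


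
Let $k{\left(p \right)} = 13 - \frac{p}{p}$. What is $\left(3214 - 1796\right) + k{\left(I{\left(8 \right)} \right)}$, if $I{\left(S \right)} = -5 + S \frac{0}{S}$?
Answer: $1430$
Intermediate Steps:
$I{\left(S \right)} = -5$ ($I{\left(S \right)} = -5 + S 0 = -5 + 0 = -5$)
$k{\left(p \right)} = 12$ ($k{\left(p \right)} = 13 - 1 = 12$)
$\left(3214 - 1796\right) + k{\left(I{\left(8 \right)} \right)} = \left(3214 - 1796\right) + 12 = 1418 + 12 = 1430$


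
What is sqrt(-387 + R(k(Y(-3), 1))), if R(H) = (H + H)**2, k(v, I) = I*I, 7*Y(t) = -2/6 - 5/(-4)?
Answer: I*sqrt(383) ≈ 19.57*I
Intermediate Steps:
Y(t) = 11/84 (Y(t) = (-2/6 - 5/(-4))/7 = (-2*1/6 - 5*(-1/4))/7 = (-1/3 + 5/4)/7 = (1/7)*(11/12) = 11/84)
k(v, I) = I**2
R(H) = 4*H**2 (R(H) = (2*H)**2 = 4*H**2)
sqrt(-387 + R(k(Y(-3), 1))) = sqrt(-387 + 4*(1**2)**2) = sqrt(-387 + 4*1**2) = sqrt(-387 + 4*1) = sqrt(-387 + 4) = sqrt(-383) = I*sqrt(383)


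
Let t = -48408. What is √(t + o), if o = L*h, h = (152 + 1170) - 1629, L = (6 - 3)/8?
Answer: I*√776370/4 ≈ 220.28*I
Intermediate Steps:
L = 3/8 (L = 3*(⅛) = 3/8 ≈ 0.37500)
h = -307 (h = 1322 - 1629 = -307)
o = -921/8 (o = (3/8)*(-307) = -921/8 ≈ -115.13)
√(t + o) = √(-48408 - 921/8) = √(-388185/8) = I*√776370/4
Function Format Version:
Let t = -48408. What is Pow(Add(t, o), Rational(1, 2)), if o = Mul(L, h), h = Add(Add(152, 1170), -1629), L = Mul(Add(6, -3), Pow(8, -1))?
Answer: Mul(Rational(1, 4), I, Pow(776370, Rational(1, 2))) ≈ Mul(220.28, I)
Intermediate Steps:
L = Rational(3, 8) (L = Mul(3, Rational(1, 8)) = Rational(3, 8) ≈ 0.37500)
h = -307 (h = Add(1322, -1629) = -307)
o = Rational(-921, 8) (o = Mul(Rational(3, 8), -307) = Rational(-921, 8) ≈ -115.13)
Pow(Add(t, o), Rational(1, 2)) = Pow(Add(-48408, Rational(-921, 8)), Rational(1, 2)) = Pow(Rational(-388185, 8), Rational(1, 2)) = Mul(Rational(1, 4), I, Pow(776370, Rational(1, 2)))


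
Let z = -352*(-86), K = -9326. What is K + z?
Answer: 20946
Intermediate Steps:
z = 30272
K + z = -9326 + 30272 = 20946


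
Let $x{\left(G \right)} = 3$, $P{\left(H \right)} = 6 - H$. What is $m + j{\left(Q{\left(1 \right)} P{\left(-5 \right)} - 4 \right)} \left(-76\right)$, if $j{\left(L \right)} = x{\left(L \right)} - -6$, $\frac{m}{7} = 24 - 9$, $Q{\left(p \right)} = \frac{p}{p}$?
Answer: $-579$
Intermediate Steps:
$Q{\left(p \right)} = 1$
$m = 105$ ($m = 7 \left(24 - 9\right) = 7 \cdot 15 = 105$)
$j{\left(L \right)} = 9$ ($j{\left(L \right)} = 3 - -6 = 3 + 6 = 9$)
$m + j{\left(Q{\left(1 \right)} P{\left(-5 \right)} - 4 \right)} \left(-76\right) = 105 + 9 \left(-76\right) = 105 - 684 = -579$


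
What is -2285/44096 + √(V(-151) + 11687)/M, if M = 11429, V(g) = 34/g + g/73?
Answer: -2285/44096 + 7*√28974859386/125981867 ≈ -0.042361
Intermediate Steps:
V(g) = 34/g + g/73 (V(g) = 34/g + g*(1/73) = 34/g + g/73)
-2285/44096 + √(V(-151) + 11687)/M = -2285/44096 + √((34/(-151) + (1/73)*(-151)) + 11687)/11429 = -2285*1/44096 + √((34*(-1/151) - 151/73) + 11687)*(1/11429) = -2285/44096 + √((-34/151 - 151/73) + 11687)*(1/11429) = -2285/44096 + √(-25283/11023 + 11687)*(1/11429) = -2285/44096 + √(128800518/11023)*(1/11429) = -2285/44096 + (7*√28974859386/11023)*(1/11429) = -2285/44096 + 7*√28974859386/125981867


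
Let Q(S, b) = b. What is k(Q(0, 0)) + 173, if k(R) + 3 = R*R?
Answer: 170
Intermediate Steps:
k(R) = -3 + R² (k(R) = -3 + R*R = -3 + R²)
k(Q(0, 0)) + 173 = (-3 + 0²) + 173 = (-3 + 0) + 173 = -3 + 173 = 170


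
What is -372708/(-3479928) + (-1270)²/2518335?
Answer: 109189657873/146060407998 ≈ 0.74757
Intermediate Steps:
-372708/(-3479928) + (-1270)²/2518335 = -372708*(-1/3479928) + 1612900*(1/2518335) = 31059/289994 + 322580/503667 = 109189657873/146060407998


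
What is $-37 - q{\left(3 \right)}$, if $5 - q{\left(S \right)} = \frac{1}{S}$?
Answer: $- \frac{125}{3} \approx -41.667$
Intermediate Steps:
$q{\left(S \right)} = 5 - \frac{1}{S}$
$-37 - q{\left(3 \right)} = -37 - \left(5 - \frac{1}{3}\right) = -37 - \frac{14}{3} = - \frac{125}{3}$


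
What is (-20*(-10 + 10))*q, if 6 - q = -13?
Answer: 0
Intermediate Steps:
q = 19 (q = 6 - 1*(-13) = 6 + 13 = 19)
(-20*(-10 + 10))*q = -20*(-10 + 10)*19 = -20*0*19 = 0*19 = 0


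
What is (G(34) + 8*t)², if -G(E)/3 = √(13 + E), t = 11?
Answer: 8167 - 528*√47 ≈ 4547.2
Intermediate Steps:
G(E) = -3*√(13 + E)
(G(34) + 8*t)² = (-3*√(13 + 34) + 8*11)² = (-3*√47 + 88)² = (88 - 3*√47)²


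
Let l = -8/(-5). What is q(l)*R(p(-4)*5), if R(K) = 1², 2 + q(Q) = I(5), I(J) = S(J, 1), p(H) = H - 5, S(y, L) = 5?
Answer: 3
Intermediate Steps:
p(H) = -5 + H
I(J) = 5
l = 8/5 (l = -8*(-⅕) = 8/5 ≈ 1.6000)
q(Q) = 3 (q(Q) = -2 + 5 = 3)
R(K) = 1
q(l)*R(p(-4)*5) = 3*1 = 3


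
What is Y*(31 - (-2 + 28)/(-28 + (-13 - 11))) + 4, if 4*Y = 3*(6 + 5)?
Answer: 2111/8 ≈ 263.88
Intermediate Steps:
Y = 33/4 (Y = (3*(6 + 5))/4 = (3*11)/4 = (¼)*33 = 33/4 ≈ 8.2500)
Y*(31 - (-2 + 28)/(-28 + (-13 - 11))) + 4 = 33*(31 - (-2 + 28)/(-28 + (-13 - 11)))/4 + 4 = 33*(31 - 26/(-28 - 24))/4 + 4 = 33*(31 - 26/(-52))/4 + 4 = 33*(31 - 26*(-1)/52)/4 + 4 = 33*(31 - 1*(-½))/4 + 4 = 33*(31 + ½)/4 + 4 = (33/4)*(63/2) + 4 = 2079/8 + 4 = 2111/8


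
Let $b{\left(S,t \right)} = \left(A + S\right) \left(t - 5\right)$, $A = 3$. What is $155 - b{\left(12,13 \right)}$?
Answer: $35$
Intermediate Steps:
$b{\left(S,t \right)} = \left(-5 + t\right) \left(3 + S\right)$ ($b{\left(S,t \right)} = \left(3 + S\right) \left(t - 5\right) = \left(3 + S\right) \left(-5 + t\right) = \left(-5 + t\right) \left(3 + S\right)$)
$155 - b{\left(12,13 \right)} = 155 - \left(-15 - 60 + 3 \cdot 13 + 12 \cdot 13\right) = 155 - \left(-15 - 60 + 39 + 156\right) = 155 - 120 = 35$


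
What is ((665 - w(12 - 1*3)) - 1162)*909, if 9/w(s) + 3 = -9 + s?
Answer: -449046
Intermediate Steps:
w(s) = 9/(-12 + s) (w(s) = 9/(-3 + (-9 + s)) = 9/(-12 + s))
((665 - w(12 - 1*3)) - 1162)*909 = ((665 - 9/(-12 + (12 - 1*3))) - 1162)*909 = ((665 - 9/(-12 + (12 - 3))) - 1162)*909 = ((665 - 9/(-12 + 9)) - 1162)*909 = ((665 - 9/(-3)) - 1162)*909 = ((665 - 9*(-1)/3) - 1162)*909 = ((665 - 1*(-3)) - 1162)*909 = ((665 + 3) - 1162)*909 = (668 - 1162)*909 = -494*909 = -449046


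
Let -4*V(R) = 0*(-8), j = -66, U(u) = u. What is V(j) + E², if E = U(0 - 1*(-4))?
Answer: 16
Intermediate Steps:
E = 4 (E = 0 - 1*(-4) = 0 + 4 = 4)
V(R) = 0 (V(R) = -0*(-8) = -¼*0 = 0)
V(j) + E² = 0 + 4² = 0 + 16 = 16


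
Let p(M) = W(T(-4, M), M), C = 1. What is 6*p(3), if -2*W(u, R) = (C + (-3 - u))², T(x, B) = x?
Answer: -12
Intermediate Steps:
W(u, R) = -(-2 - u)²/2 (W(u, R) = -(1 + (-3 - u))²/2 = -(-2 - u)²/2)
p(M) = -2 (p(M) = -(2 - 4)²/2 = -½*(-2)² = -½*4 = -2)
6*p(3) = 6*(-2) = -12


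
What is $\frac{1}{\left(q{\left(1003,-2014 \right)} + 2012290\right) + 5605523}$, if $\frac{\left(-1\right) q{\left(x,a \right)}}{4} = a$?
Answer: $\frac{1}{7625869} \approx 1.3113 \cdot 10^{-7}$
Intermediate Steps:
$q{\left(x,a \right)} = - 4 a$
$\frac{1}{\left(q{\left(1003,-2014 \right)} + 2012290\right) + 5605523} = \frac{1}{\left(\left(-4\right) \left(-2014\right) + 2012290\right) + 5605523} = \frac{1}{\left(8056 + 2012290\right) + 5605523} = \frac{1}{2020346 + 5605523} = \frac{1}{7625869}$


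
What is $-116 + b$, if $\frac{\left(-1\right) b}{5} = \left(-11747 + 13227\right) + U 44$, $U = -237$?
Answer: $44624$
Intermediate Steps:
$b = 44740$ ($b = - 5 \left(\left(-11747 + 13227\right) - 10428\right) = - 5 \left(1480 - 10428\right) = \left(-5\right) \left(-8948\right) = 44740$)
$-116 + b = -116 + 44740 = 44624$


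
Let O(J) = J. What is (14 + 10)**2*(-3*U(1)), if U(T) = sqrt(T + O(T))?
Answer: -1728*sqrt(2) ≈ -2443.8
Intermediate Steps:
U(T) = sqrt(2)*sqrt(T) (U(T) = sqrt(T + T) = sqrt(2*T) = sqrt(2)*sqrt(T))
(14 + 10)**2*(-3*U(1)) = (14 + 10)**2*(-3*sqrt(2)*sqrt(1)) = 24**2*(-3*sqrt(2)) = 576*(-3*sqrt(2)) = -1728*sqrt(2)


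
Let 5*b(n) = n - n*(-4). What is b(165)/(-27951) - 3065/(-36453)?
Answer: 2413790/30875691 ≈ 0.078178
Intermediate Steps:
b(n) = n (b(n) = (n - n*(-4))/5 = (n - (-4)*n)/5 = (n + 4*n)/5 = (5*n)/5 = n)
b(165)/(-27951) - 3065/(-36453) = 165/(-27951) - 3065/(-36453) = 165*(-1/27951) - 3065*(-1/36453) = -5/847 + 3065/36453 = 2413790/30875691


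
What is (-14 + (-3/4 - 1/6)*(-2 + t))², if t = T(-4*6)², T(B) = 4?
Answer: 25921/36 ≈ 720.03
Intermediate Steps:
t = 16 (t = 4² = 16)
(-14 + (-3/4 - 1/6)*(-2 + t))² = (-14 + (-3/4 - 1/6)*(-2 + 16))² = (-14 + (-3*¼ - 1*⅙)*14)² = (-14 + (-¾ - ⅙)*14)² = (-14 - 11/12*14)² = (-14 - 77/6)² = (-161/6)² = 25921/36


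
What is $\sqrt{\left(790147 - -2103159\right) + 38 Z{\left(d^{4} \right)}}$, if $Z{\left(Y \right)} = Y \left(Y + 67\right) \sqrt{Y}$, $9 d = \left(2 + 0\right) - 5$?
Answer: $\frac{\sqrt{170847032258}}{243} \approx 1701.0$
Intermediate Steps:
$d = - \frac{1}{3}$ ($d = \frac{\left(2 + 0\right) - 5}{9} = \frac{2 - 5}{9} = \frac{1}{9} \left(-3\right) = - \frac{1}{3} \approx -0.33333$)
$Z{\left(Y \right)} = Y^{\frac{3}{2}} \left(67 + Y\right)$ ($Z{\left(Y \right)} = Y \left(67 + Y\right) \sqrt{Y} = Y^{\frac{3}{2}} \left(67 + Y\right)$)
$\sqrt{\left(790147 - -2103159\right) + 38 Z{\left(d^{4} \right)}} = \sqrt{\left(790147 - -2103159\right) + 38 \left(\left(- \frac{1}{3}\right)^{4}\right)^{\frac{3}{2}} \left(67 + \left(- \frac{1}{3}\right)^{4}\right)} = \sqrt{\left(790147 + 2103159\right) + 38 \frac{67 + \frac{1}{81}}{729}} = \sqrt{2893306 + 38 \cdot \frac{1}{729} \cdot \frac{5428}{81}} = \sqrt{2893306 + 38 \cdot \frac{5428}{59049}} = \sqrt{2893306 + \frac{206264}{59049}} = \sqrt{\frac{170847032258}{59049}} = \frac{\sqrt{170847032258}}{243}$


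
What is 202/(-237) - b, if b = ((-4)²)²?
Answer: -60874/237 ≈ -256.85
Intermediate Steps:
b = 256 (b = 16² = 256)
202/(-237) - b = 202/(-237) - 1*256 = 202*(-1/237) - 256 = -202/237 - 256 = -60874/237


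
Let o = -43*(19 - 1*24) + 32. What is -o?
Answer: -247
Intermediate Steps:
o = 247 (o = -43*(19 - 24) + 32 = -43*(-5) + 32 = 215 + 32 = 247)
-o = -1*247 = -247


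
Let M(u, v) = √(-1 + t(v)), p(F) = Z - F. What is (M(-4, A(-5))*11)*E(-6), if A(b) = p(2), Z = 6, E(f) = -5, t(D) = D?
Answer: -55*√3 ≈ -95.263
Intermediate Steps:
p(F) = 6 - F
A(b) = 4 (A(b) = 6 - 1*2 = 6 - 2 = 4)
M(u, v) = √(-1 + v)
(M(-4, A(-5))*11)*E(-6) = (√(-1 + 4)*11)*(-5) = (√3*11)*(-5) = (11*√3)*(-5) = -55*√3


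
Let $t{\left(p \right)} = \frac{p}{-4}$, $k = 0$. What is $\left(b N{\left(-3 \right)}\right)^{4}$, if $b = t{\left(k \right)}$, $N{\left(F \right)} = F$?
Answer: $0$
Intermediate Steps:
$t{\left(p \right)} = - \frac{p}{4}$ ($t{\left(p \right)} = p \left(- \frac{1}{4}\right) = - \frac{p}{4}$)
$b = 0$ ($b = \left(- \frac{1}{4}\right) 0 = 0$)
$\left(b N{\left(-3 \right)}\right)^{4} = \left(0 \left(-3\right)\right)^{4} = 0^{4} = 0$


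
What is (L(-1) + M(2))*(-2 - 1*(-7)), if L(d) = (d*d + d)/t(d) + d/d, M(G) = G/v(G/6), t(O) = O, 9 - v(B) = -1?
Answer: 6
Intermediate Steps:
v(B) = 10 (v(B) = 9 - 1*(-1) = 9 + 1 = 10)
M(G) = G/10
L(d) = 1 + (d + d**2)/d (L(d) = (d*d + d)/d + d/d = (d**2 + d)/d + 1 = (d + d**2)/d + 1 = 1 + (d + d**2)/d)
(L(-1) + M(2))*(-2 - 1*(-7)) = ((2 - 1) + (1/10)*2)*(-2 - 1*(-7)) = (1 + 1/5)*(-2 + 7) = (6/5)*5 = 6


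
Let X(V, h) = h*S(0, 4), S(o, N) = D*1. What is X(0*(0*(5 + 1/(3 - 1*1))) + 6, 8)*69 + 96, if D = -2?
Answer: -1008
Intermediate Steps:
S(o, N) = -2 (S(o, N) = -2*1 = -2)
X(V, h) = -2*h (X(V, h) = h*(-2) = -2*h)
X(0*(0*(5 + 1/(3 - 1*1))) + 6, 8)*69 + 96 = -2*8*69 + 96 = -16*69 + 96 = -1104 + 96 = -1008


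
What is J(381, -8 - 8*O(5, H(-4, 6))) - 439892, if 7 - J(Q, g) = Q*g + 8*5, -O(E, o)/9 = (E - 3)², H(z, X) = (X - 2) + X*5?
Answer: -546605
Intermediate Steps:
H(z, X) = -2 + 6*X (H(z, X) = (-2 + X) + 5*X = -2 + 6*X)
O(E, o) = -9*(-3 + E)² (O(E, o) = -9*(E - 3)² = -9*(-3 + E)²)
J(Q, g) = -33 - Q*g (J(Q, g) = 7 - (Q*g + 8*5) = 7 - (Q*g + 40) = 7 - (40 + Q*g) = 7 + (-40 - Q*g) = -33 - Q*g)
J(381, -8 - 8*O(5, H(-4, 6))) - 439892 = (-33 - 1*381*(-8 - (-72)*(-3 + 5)²)) - 439892 = (-33 - 1*381*(-8 - (-72)*2²)) - 439892 = (-33 - 1*381*(-8 - (-72)*4)) - 439892 = (-33 - 1*381*(-8 - 8*(-36))) - 439892 = (-33 - 1*381*(-8 + 288)) - 439892 = (-33 - 1*381*280) - 439892 = (-33 - 106680) - 439892 = -106713 - 439892 = -546605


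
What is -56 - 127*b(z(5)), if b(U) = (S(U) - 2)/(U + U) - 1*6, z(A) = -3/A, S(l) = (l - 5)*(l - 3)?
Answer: 39419/15 ≈ 2627.9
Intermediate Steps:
S(l) = (-5 + l)*(-3 + l)
b(U) = -6 + (13 + U² - 8*U)/(2*U) (b(U) = ((15 + U² - 8*U) - 2)/(U + U) - 1*6 = (13 + U² - 8*U)/((2*U)) - 6 = (13 + U² - 8*U)*(1/(2*U)) - 6 = (13 + U² - 8*U)/(2*U) - 6 = -6 + (13 + U² - 8*U)/(2*U))
-56 - 127*b(z(5)) = -56 - 127*(-10 + (-3/5)/2 + 13/(2*((-3/5)))) = -56 - 127*(-10 + (-3*⅕)/2 + 13/(2*((-3*⅕)))) = -56 - 127*(-10 + (½)*(-⅗) + 13/(2*(-⅗))) = -56 - 127*(-10 - 3/10 + (13/2)*(-5/3)) = -56 - 127*(-10 - 3/10 - 65/6) = -56 - 127*(-317/15) = -56 + 40259/15 = 39419/15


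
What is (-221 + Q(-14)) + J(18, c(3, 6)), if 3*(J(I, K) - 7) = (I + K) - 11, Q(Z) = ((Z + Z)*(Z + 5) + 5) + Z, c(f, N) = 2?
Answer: 32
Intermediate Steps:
Q(Z) = 5 + Z + 2*Z*(5 + Z) (Q(Z) = ((2*Z)*(5 + Z) + 5) + Z = (2*Z*(5 + Z) + 5) + Z = (5 + 2*Z*(5 + Z)) + Z = 5 + Z + 2*Z*(5 + Z))
J(I, K) = 10/3 + I/3 + K/3 (J(I, K) = 7 + ((I + K) - 11)/3 = 7 + (-11 + I + K)/3 = 7 + (-11/3 + I/3 + K/3) = 10/3 + I/3 + K/3)
(-221 + Q(-14)) + J(18, c(3, 6)) = (-221 + (5 + 2*(-14)**2 + 11*(-14))) + (10/3 + (1/3)*18 + (1/3)*2) = (-221 + (5 + 2*196 - 154)) + (10/3 + 6 + 2/3) = (-221 + (5 + 392 - 154)) + 10 = (-221 + 243) + 10 = 22 + 10 = 32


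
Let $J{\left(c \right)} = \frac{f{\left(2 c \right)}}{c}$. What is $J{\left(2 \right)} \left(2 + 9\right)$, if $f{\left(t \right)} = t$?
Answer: $22$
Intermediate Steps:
$J{\left(c \right)} = 2$ ($J{\left(c \right)} = \frac{2 c}{c} = 2$)
$J{\left(2 \right)} \left(2 + 9\right) = 2 \left(2 + 9\right) = 2 \cdot 11 = 22$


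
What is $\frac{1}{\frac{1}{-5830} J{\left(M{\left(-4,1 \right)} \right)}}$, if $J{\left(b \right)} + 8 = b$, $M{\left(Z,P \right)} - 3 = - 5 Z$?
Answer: $- \frac{1166}{3} \approx -388.67$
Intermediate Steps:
$M{\left(Z,P \right)} = 3 - 5 Z$
$J{\left(b \right)} = -8 + b$
$\frac{1}{\frac{1}{-5830} J{\left(M{\left(-4,1 \right)} \right)}} = \frac{1}{\frac{1}{-5830} \left(-8 + \left(3 - -20\right)\right)} = \frac{1}{\left(- \frac{1}{5830}\right) \left(-8 + \left(3 + 20\right)\right)} = \frac{1}{\left(- \frac{1}{5830}\right) \left(-8 + 23\right)} = \frac{1}{\left(- \frac{1}{5830}\right) 15} = \frac{1}{- \frac{3}{1166}} = - \frac{1166}{3}$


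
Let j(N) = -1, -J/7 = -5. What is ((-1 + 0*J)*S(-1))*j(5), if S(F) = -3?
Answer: -3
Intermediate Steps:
J = 35 (J = -7*(-5) = 35)
((-1 + 0*J)*S(-1))*j(5) = ((-1 + 0*35)*(-3))*(-1) = ((-1 + 0)*(-3))*(-1) = -1*(-3)*(-1) = 3*(-1) = -3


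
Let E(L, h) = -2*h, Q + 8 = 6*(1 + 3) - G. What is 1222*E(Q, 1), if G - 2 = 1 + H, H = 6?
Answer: -2444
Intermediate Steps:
G = 9 (G = 2 + (1 + 6) = 2 + 7 = 9)
Q = 7 (Q = -8 + (6*(1 + 3) - 1*9) = -8 + (6*4 - 9) = -8 + (24 - 9) = -8 + 15 = 7)
1222*E(Q, 1) = 1222*(-2*1) = 1222*(-2) = -2444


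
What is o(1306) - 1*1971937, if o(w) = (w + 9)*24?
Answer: -1940377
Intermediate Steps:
o(w) = 216 + 24*w (o(w) = (9 + w)*24 = 216 + 24*w)
o(1306) - 1*1971937 = (216 + 24*1306) - 1*1971937 = (216 + 31344) - 1971937 = 31560 - 1971937 = -1940377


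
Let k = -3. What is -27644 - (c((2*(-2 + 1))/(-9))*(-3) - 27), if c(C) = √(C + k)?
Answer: -27617 + 5*I ≈ -27617.0 + 5.0*I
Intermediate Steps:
c(C) = √(-3 + C) (c(C) = √(C - 3) = √(-3 + C))
-27644 - (c((2*(-2 + 1))/(-9))*(-3) - 27) = -27644 - (√(-3 + (2*(-2 + 1))/(-9))*(-3) - 27) = -27644 - (√(-3 + (2*(-1))*(-⅑))*(-3) - 27) = -27644 - (√(-3 - 2*(-⅑))*(-3) - 27) = -27644 - (√(-3 + 2/9)*(-3) - 27) = -27644 - (√(-25/9)*(-3) - 27) = -27644 - ((5*I/3)*(-3) - 27) = -27644 - (-5*I - 27) = -27644 - (-27 - 5*I) = -27644 + (27 + 5*I) = -27617 + 5*I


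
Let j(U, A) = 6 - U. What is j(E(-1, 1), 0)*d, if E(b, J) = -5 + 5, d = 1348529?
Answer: 8091174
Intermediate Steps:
E(b, J) = 0
j(E(-1, 1), 0)*d = (6 - 1*0)*1348529 = (6 + 0)*1348529 = 6*1348529 = 8091174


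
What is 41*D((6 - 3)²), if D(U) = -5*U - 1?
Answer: -1886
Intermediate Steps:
D(U) = -1 - 5*U
41*D((6 - 3)²) = 41*(-1 - 5*(6 - 3)²) = 41*(-1 - 5*3²) = 41*(-1 - 5*9) = 41*(-1 - 45) = 41*(-46) = -1886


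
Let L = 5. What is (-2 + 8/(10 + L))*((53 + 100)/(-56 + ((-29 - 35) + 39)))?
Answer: 374/135 ≈ 2.7704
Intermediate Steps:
(-2 + 8/(10 + L))*((53 + 100)/(-56 + ((-29 - 35) + 39))) = (-2 + 8/(10 + 5))*((53 + 100)/(-56 + ((-29 - 35) + 39))) = (-2 + 8/15)*(153/(-56 + (-64 + 39))) = (-2 + 8*(1/15))*(153/(-56 - 25)) = (-2 + 8/15)*(153/(-81)) = -1122*(-1)/(5*81) = -22/15*(-17/9) = 374/135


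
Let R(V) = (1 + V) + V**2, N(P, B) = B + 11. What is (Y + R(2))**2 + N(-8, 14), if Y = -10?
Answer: 34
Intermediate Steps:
N(P, B) = 11 + B
R(V) = 1 + V + V**2
(Y + R(2))**2 + N(-8, 14) = (-10 + (1 + 2 + 2**2))**2 + (11 + 14) = (-10 + (1 + 2 + 4))**2 + 25 = (-10 + 7)**2 + 25 = (-3)**2 + 25 = 9 + 25 = 34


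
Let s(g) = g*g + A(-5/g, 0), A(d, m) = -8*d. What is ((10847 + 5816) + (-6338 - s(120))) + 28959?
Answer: 74651/3 ≈ 24884.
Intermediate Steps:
s(g) = g**2 + 40/g (s(g) = g*g - (-40)/g = g**2 + 40/g)
((10847 + 5816) + (-6338 - s(120))) + 28959 = ((10847 + 5816) + (-6338 - (40 + 120**3)/120)) + 28959 = (16663 + (-6338 - (40 + 1728000)/120)) + 28959 = (16663 + (-6338 - 1728040/120)) + 28959 = (16663 + (-6338 - 1*43201/3)) + 28959 = (16663 + (-6338 - 43201/3)) + 28959 = (16663 - 62215/3) + 28959 = -12226/3 + 28959 = 74651/3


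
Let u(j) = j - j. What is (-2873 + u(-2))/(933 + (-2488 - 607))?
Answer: 2873/2162 ≈ 1.3289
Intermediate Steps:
u(j) = 0
(-2873 + u(-2))/(933 + (-2488 - 607)) = (-2873 + 0)/(933 + (-2488 - 607)) = -2873/(933 - 3095) = -2873/(-2162) = -2873*(-1/2162) = 2873/2162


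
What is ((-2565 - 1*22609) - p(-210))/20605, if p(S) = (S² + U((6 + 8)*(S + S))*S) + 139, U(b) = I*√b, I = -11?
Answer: -69413/20605 - 6468*I*√30/4121 ≈ -3.3687 - 8.5966*I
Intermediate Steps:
U(b) = -11*√b
p(S) = 139 + S² - 22*√7*S^(3/2) (p(S) = (S² + (-11*√(6 + 8)*√(S + S))*S) + 139 = (S² + (-11*√14*(√2*√S))*S) + 139 = (S² + (-11*2*√7*√S)*S) + 139 = (S² + (-22*√7*√S)*S) + 139 = (S² - 22*√7*S^(3/2)) + 139 = 139 + S² - 22*√7*S^(3/2))
((-2565 - 1*22609) - p(-210))/20605 = ((-2565 - 1*22609) - (139 + (-210)² - 22*√7*(-210)^(3/2)))/20605 = ((-2565 - 22609) - (139 + 44100 - 22*√7*(-210*I*√210)))*(1/20605) = (-25174 - (139 + 44100 + 32340*I*√30))*(1/20605) = (-25174 - (44239 + 32340*I*√30))*(1/20605) = (-25174 + (-44239 - 32340*I*√30))*(1/20605) = (-69413 - 32340*I*√30)*(1/20605) = -69413/20605 - 6468*I*√30/4121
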